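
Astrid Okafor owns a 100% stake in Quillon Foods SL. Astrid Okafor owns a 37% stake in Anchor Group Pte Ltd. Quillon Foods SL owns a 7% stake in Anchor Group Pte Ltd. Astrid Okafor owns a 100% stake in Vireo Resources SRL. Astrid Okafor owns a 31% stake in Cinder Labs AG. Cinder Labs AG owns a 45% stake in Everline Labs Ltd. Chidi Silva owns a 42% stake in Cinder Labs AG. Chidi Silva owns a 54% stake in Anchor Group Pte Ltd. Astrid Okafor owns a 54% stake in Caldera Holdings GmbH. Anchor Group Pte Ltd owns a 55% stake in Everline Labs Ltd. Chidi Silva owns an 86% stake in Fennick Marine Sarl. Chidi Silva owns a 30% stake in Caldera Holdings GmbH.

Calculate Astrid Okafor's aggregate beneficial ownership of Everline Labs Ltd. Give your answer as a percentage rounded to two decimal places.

38.15%

Astrid reaches Everline along 3 paths.
Via Cinder: 31% × 45% = 13.95%.
Via Anchor: 37% × 55% = 20.35%.
Via Quillon → Anchor: 100% × 7% × 55% = 3.85%.
Total: 13.95% + 20.35% + 3.85% = 38.15%.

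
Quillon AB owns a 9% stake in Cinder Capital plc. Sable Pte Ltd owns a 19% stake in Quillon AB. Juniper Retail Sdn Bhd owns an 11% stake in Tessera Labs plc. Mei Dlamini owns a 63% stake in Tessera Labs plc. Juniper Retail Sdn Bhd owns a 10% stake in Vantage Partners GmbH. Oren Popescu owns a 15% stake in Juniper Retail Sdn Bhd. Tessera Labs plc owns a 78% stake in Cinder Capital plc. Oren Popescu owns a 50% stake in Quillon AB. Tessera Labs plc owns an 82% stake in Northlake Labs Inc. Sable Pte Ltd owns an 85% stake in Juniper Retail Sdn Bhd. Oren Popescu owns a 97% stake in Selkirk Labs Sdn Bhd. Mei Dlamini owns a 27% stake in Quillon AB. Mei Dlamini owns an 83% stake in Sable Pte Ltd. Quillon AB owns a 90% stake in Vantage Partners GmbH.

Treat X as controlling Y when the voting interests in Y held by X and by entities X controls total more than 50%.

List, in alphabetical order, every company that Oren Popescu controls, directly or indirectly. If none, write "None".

Selkirk Labs Sdn Bhd

Oren holds 97% of Selkirk, so Oren controls Selkirk.
No other company's threshold is met.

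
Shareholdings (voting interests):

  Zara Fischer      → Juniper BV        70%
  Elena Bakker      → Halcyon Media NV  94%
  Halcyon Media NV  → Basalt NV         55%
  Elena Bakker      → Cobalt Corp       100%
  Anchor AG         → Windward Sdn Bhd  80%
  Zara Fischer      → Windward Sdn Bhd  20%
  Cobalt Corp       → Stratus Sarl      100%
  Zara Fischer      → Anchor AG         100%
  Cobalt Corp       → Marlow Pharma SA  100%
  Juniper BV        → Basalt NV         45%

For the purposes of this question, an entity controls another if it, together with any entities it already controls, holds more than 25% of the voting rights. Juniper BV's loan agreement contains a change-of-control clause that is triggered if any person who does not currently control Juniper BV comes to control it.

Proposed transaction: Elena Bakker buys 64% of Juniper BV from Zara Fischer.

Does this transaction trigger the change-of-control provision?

The purchase adds only to Elena's holdings (Zara's stake shrinks), so Elena is the only person who could newly come to control Juniper.
Elena holds 94% of Halcyon, so Elena controls Halcyon.
Elena holds 100% of Cobalt, so Elena controls Cobalt.
Cobalt holds 100% of Stratus, so Elena controls Stratus.
Halcyon holds 55% of Basalt, so Elena controls Basalt.
Cobalt holds 100% of Marlow, so Elena controls Marlow.
Neither Elena nor any entity Elena controls holds any voting interest in Juniper.
So before the transaction, Elena does not control Juniper.
After the purchase, Elena holds 64% of Juniper directly, and Zara's stake falls to 6%.
Elena holds 64% of Juniper, so Elena controls Juniper.
Elena did not control Juniper before and does after, so the clause is triggered.

Yes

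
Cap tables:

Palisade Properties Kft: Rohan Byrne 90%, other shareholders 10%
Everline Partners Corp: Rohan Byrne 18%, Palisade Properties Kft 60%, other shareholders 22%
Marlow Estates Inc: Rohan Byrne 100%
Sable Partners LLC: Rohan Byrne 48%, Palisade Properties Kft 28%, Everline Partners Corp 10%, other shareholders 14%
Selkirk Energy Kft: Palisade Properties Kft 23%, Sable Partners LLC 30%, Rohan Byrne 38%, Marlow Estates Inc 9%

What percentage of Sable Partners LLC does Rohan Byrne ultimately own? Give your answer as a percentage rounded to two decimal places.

Rohan reaches Sable along 4 paths.
Direct stake: 48% = 48%.
Via Palisade: 90% × 28% = 25.2%.
Via Everline: 18% × 10% = 1.8%.
Via Palisade → Everline: 90% × 60% × 10% = 5.4%.
Total: 48% + 25.2% + 1.8% + 5.4% = 80.4%.
Rounded: 80.40%.

80.40%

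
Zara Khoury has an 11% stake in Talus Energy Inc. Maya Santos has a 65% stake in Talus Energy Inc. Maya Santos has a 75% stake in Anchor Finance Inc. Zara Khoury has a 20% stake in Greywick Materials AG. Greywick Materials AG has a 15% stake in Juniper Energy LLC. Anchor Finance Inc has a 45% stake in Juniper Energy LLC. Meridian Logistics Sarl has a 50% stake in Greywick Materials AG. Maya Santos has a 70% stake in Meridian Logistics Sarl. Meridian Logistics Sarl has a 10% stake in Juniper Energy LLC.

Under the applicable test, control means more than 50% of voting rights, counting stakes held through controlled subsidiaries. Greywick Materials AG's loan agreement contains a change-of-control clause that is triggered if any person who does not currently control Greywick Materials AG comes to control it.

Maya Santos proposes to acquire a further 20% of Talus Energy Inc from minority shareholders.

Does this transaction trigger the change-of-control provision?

The purchase changes only Maya's holdings, so Maya is the only person who could newly come to control Greywick.
Maya holds 65% of Talus, so Maya controls Talus.
Maya holds 70% of Meridian, so Maya controls Meridian.
Maya holds 75% of Anchor, so Maya controls Anchor.
Anchor and Meridian together hold 45% + 10% = 55% of Juniper, so Maya controls Juniper.
In Greywick, Maya's side holds only 50%, not > 50%.
So before the transaction, Maya does not control Greywick.
After the purchase, Maya's direct stake in Talus rises to 65% + 20% = 85%.
Maya holds 85% of Talus, so Maya controls Talus.
After the transaction, Maya's side holds 50% of Greywick, not > 50%, so Maya still does not control Greywick.
No new person acquires control, so the clause is not triggered.

No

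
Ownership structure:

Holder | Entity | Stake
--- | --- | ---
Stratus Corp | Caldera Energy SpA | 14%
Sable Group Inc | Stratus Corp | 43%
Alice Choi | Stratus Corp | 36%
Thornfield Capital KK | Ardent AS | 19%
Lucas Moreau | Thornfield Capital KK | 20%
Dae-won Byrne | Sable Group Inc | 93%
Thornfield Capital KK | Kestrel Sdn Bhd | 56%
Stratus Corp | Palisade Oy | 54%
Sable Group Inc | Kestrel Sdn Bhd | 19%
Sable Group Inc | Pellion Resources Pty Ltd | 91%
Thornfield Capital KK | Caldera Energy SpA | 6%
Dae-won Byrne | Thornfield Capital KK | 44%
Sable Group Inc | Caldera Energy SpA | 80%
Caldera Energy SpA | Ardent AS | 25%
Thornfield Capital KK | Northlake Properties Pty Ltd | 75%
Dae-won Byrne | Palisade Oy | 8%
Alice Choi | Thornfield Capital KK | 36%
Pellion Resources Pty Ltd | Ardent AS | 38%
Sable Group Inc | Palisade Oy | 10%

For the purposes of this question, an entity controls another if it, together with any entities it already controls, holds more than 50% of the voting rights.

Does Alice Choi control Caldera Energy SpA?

Alice's largest direct stake is 36% in Thornfield, which does not meet the threshold, so Alice controls no company.
Neither Alice nor any entity Alice controls holds any voting interest in Caldera.
So Alice does not control Caldera.

No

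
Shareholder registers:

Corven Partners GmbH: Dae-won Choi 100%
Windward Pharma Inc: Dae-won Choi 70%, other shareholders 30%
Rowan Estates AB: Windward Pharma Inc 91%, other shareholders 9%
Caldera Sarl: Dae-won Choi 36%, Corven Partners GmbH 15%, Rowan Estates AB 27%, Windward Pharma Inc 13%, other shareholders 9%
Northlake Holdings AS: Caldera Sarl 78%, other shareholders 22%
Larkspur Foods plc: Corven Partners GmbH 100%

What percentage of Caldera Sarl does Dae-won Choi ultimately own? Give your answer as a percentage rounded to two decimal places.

Dae-won reaches Caldera along 4 paths.
Direct stake: 36% = 36%.
Via Corven: 100% × 15% = 15%.
Via Windward → Rowan: 70% × 91% × 27% = 17.199%.
Via Windward: 70% × 13% = 9.1%.
Total: 36% + 15% + 17.199% + 9.1% = 77.299%.
Rounded: 77.30%.

77.30%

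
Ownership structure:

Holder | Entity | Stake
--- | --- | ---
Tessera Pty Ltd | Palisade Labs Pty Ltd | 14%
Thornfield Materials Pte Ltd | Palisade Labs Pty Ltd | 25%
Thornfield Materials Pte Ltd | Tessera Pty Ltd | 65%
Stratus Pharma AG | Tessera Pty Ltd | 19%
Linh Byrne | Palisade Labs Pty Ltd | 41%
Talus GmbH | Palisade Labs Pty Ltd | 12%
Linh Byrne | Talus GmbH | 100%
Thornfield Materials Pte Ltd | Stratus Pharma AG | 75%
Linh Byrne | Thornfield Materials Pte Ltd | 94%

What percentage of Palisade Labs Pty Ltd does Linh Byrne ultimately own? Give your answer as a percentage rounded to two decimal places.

Linh reaches Palisade along 5 paths.
Via Talus: 100% × 12% = 12%.
Via Thornfield: 94% × 25% = 23.5%.
Direct stake: 41% = 41%.
Via Thornfield → Stratus → Tessera: 94% × 75% × 19% × 14% = 1.8753%.
Via Thornfield → Tessera: 94% × 65% × 14% = 8.554%.
Total: 12% + 23.5% + 41% + 1.8753% + 8.554% = 86.9293%.
Rounded: 86.93%.

86.93%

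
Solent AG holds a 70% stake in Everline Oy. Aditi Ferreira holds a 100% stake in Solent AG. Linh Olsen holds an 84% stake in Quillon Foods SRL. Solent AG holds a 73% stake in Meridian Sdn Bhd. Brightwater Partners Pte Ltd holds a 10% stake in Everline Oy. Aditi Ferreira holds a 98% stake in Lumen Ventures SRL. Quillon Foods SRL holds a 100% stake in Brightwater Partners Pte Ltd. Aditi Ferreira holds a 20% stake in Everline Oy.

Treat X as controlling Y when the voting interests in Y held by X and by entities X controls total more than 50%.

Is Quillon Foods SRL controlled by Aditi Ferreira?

Aditi holds 98% of Lumen, so Aditi controls Lumen.
Aditi holds 100% of Solent, so Aditi controls Solent.
Aditi and Solent together hold 20% + 70% = 90% of Everline, so Aditi controls Everline.
Solent holds 73% of Meridian, so Aditi controls Meridian.
Neither Aditi nor any entity Aditi controls holds any voting interest in Quillon.
So Aditi does not control Quillon.

No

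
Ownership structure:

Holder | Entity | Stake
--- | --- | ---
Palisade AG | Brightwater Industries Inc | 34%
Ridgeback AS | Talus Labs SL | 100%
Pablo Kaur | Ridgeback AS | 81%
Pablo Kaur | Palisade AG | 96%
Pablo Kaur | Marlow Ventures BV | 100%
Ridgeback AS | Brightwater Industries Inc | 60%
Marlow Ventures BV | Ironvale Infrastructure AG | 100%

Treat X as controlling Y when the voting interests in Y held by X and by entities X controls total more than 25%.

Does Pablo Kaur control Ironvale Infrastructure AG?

Pablo holds 100% of Marlow, so Pablo controls Marlow.
Marlow holds 100% of Ironvale, so Pablo controls Ironvale.

Yes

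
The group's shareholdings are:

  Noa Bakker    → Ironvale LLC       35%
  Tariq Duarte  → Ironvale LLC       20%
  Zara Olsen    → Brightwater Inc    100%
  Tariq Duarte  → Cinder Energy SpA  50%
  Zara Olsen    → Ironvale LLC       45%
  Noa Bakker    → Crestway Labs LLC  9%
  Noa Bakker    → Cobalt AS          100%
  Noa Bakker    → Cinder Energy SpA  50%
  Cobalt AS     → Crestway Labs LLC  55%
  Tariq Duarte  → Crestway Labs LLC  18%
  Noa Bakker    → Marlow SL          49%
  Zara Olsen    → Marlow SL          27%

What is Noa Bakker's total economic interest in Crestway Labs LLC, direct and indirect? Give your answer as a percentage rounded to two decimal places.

Noa reaches Crestway along 2 paths.
Direct stake: 9% = 9%.
Via Cobalt: 100% × 55% = 55%.
Total: 9% + 55% = 64%.
Rounded: 64.00%.

64.00%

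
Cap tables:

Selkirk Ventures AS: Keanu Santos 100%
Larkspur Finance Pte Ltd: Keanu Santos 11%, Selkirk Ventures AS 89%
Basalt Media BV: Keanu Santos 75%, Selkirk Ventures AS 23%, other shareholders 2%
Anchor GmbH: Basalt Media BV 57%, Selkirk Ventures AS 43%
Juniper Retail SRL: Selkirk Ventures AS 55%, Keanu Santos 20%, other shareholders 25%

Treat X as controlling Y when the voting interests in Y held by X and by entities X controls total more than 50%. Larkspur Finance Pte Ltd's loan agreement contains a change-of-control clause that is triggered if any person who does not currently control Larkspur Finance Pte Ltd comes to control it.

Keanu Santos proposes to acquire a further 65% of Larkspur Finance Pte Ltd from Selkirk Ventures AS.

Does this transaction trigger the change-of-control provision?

The purchase adds only to Keanu's holdings (Selkirk's stake shrinks), so Keanu is the only person who could newly come to control Larkspur.
Keanu holds 100% of Selkirk, so Keanu controls Selkirk.
Keanu and Selkirk together hold 11% + 89% = 100% of Larkspur, so Keanu controls Larkspur.
So Keanu already controls Larkspur before the transaction.
After the purchase, Keanu's direct stake in Larkspur rises to 11% + 65% = 76%, and Selkirk's stake falls to 24%.
Keanu controlled Larkspur already, so this is not a new person acquiring control; every other person's position is unchanged or reduced.
No new person acquires control, so the clause is not triggered.

No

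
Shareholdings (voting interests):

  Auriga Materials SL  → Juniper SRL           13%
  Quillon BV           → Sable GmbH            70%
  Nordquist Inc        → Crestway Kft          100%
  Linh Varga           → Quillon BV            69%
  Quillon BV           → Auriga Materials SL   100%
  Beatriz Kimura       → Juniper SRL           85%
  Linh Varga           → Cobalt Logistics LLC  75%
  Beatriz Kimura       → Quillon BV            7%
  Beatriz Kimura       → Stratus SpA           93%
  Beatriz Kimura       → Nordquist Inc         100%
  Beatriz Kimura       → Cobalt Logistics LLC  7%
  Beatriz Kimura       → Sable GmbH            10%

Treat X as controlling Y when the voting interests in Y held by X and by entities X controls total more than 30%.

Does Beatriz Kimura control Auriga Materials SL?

Beatriz holds 100% of Nordquist, so Beatriz controls Nordquist.
Beatriz holds 85% of Juniper, so Beatriz controls Juniper.
Nordquist holds 100% of Crestway, so Beatriz controls Crestway.
Beatriz holds 93% of Stratus, so Beatriz controls Stratus.
Neither Beatriz nor any entity Beatriz controls holds any voting interest in Auriga.
So Beatriz does not control Auriga.

No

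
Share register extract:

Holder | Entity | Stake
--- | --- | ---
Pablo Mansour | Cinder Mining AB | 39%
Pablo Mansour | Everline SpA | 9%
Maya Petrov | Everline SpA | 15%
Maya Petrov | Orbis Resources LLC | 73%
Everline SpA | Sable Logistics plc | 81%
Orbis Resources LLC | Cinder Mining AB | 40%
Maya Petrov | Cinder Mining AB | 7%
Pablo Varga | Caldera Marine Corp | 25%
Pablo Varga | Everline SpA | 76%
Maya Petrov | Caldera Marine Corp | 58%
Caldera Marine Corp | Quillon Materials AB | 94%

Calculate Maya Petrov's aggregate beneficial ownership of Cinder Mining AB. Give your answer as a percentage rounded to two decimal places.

Maya reaches Cinder along 2 paths.
Via Orbis: 73% × 40% = 29.2%.
Direct stake: 7% = 7%.
Total: 29.2% + 7% = 36.2%.
Rounded: 36.20%.

36.20%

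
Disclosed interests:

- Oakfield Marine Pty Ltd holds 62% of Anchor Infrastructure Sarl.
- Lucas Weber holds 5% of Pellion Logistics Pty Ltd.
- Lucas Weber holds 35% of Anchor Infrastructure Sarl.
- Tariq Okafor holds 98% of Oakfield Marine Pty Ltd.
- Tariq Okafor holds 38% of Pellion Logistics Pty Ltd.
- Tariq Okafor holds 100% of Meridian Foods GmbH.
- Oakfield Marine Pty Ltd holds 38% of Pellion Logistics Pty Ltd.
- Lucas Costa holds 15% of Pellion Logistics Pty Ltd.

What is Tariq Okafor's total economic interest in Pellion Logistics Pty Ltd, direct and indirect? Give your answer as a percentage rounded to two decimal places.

75.24%

Tariq reaches Pellion along 2 paths.
Via Oakfield: 98% × 38% = 37.24%.
Direct stake: 38% = 38%.
Total: 37.24% + 38% = 75.24%.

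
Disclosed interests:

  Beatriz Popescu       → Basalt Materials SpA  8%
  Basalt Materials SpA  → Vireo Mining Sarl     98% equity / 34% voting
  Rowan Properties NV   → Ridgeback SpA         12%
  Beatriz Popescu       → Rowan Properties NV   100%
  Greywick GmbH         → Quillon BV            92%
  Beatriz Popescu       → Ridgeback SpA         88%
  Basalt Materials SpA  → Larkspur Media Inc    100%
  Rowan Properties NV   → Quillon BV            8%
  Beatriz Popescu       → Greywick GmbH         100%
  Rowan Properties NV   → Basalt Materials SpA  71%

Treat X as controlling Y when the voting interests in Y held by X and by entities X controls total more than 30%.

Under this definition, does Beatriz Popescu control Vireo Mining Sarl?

Yes

Beatriz holds 100% of Rowan, so Beatriz controls Rowan.
Rowan and Beatriz together hold 71% + 8% = 79% of Basalt, so Beatriz controls Basalt.
Basalt holds 34% of Vireo, so Beatriz controls Vireo.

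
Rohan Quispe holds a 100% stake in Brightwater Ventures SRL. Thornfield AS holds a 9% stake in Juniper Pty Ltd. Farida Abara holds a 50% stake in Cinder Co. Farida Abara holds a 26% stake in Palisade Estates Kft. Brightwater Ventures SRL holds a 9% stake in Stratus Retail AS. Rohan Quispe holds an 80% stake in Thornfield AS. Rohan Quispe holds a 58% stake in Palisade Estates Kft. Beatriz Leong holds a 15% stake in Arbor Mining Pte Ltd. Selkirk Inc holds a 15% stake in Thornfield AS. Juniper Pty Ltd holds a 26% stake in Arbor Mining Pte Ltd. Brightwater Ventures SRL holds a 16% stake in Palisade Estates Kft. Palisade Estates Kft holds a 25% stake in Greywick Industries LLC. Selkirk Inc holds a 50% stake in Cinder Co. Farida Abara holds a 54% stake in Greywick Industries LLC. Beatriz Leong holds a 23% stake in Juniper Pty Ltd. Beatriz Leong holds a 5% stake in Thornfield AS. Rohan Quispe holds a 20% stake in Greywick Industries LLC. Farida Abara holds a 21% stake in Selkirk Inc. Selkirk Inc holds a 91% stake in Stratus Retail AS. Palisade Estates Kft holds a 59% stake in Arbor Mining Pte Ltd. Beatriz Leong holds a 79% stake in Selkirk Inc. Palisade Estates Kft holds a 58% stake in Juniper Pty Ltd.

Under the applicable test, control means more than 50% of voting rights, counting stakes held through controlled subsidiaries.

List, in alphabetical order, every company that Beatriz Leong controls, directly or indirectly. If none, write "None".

Selkirk Inc, Stratus Retail AS

Beatriz holds 79% of Selkirk, so Beatriz controls Selkirk.
Selkirk holds 91% of Stratus, so Beatriz controls Stratus.
No other company's threshold is met.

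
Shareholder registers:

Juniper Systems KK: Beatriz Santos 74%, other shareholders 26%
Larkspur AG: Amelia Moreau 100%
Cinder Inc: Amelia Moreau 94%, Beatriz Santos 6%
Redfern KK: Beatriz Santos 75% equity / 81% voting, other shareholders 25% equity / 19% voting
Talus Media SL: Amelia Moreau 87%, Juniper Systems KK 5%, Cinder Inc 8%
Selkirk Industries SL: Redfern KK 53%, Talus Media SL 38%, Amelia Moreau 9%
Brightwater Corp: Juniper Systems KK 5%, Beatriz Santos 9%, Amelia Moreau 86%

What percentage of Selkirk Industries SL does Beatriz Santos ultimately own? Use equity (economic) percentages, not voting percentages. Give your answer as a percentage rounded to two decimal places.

41.34%

Beatriz reaches Selkirk along 3 paths.
Via Redfern: 75% × 53% = 39.75%.
Via Juniper → Talus: 74% × 5% × 38% = 1.406%.
Via Cinder → Talus: 6% × 8% × 38% = 0.1824%.
Total: 39.75% + 1.406% + 0.1824% = 41.3384%.
Rounded: 41.34%.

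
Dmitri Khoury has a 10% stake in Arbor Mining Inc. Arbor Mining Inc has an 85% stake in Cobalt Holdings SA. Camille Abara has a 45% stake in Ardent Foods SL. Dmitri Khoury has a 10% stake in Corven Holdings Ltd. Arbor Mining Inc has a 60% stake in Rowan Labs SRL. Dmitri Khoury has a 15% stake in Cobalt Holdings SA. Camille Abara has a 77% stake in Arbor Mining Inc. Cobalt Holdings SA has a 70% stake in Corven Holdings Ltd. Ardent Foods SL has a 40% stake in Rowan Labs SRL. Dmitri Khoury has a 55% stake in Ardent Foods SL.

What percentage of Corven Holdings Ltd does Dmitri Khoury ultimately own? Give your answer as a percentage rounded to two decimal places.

26.45%

Dmitri reaches Corven along 3 paths.
Direct stake: 10% = 10%.
Via Cobalt: 15% × 70% = 10.5%.
Via Arbor → Cobalt: 10% × 85% × 70% = 5.95%.
Total: 10% + 10.5% + 5.95% = 26.45%.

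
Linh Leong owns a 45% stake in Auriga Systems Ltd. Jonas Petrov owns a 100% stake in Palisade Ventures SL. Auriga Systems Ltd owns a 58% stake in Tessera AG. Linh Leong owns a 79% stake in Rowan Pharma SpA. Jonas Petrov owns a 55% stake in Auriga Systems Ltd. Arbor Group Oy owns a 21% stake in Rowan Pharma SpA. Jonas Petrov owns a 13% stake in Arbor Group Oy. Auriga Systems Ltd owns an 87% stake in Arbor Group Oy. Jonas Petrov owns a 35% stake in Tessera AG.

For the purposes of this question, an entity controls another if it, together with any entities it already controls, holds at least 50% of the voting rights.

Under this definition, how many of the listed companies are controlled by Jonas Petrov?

Jonas holds 55% of Auriga, so Jonas controls Auriga.
Jonas and Auriga together hold 13% + 87% = 100% of Arbor, so Jonas controls Arbor.
Jonas and Auriga together hold 35% + 58% = 93% of Tessera, so Jonas controls Tessera.
Jonas holds 100% of Palisade, so Jonas controls Palisade.
No other company's threshold is met.
Jonas controls 4 companies.

4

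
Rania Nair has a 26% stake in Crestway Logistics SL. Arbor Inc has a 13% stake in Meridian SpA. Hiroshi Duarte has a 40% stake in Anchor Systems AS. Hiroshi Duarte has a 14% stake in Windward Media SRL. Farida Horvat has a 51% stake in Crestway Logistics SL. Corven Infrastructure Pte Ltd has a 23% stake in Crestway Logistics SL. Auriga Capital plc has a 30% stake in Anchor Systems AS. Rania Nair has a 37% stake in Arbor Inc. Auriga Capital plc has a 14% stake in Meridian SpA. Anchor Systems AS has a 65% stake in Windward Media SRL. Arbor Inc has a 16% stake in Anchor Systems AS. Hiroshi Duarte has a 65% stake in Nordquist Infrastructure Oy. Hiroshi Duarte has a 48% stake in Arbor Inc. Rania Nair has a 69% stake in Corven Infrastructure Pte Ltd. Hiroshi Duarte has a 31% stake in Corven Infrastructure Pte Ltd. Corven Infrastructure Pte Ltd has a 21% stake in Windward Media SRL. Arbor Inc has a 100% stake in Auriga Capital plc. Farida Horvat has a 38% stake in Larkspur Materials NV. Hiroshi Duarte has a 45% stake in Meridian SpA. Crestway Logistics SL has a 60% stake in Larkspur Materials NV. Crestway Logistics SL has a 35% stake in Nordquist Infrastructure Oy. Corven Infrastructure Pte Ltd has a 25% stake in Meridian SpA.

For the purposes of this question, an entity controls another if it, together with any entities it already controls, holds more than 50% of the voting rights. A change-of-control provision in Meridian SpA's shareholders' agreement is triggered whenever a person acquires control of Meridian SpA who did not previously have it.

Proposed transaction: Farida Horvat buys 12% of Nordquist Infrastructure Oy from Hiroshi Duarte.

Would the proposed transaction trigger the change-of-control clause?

The purchase adds only to Farida's holdings (Hiroshi's stake shrinks), so Farida is the only person who could newly come to control Meridian.
Farida holds 51% of Crestway, so Farida controls Crestway.
Crestway and Farida together hold 60% + 38% = 98% of Larkspur, so Farida controls Larkspur.
Neither Farida nor any entity Farida controls holds any voting interest in Meridian.
So before the transaction, Farida does not control Meridian.
After the purchase, Farida holds 12% of Nordquist directly, and Hiroshi's stake falls to 53%.
Farida's side now holds 35% + 12% = 47% of Nordquist, not > 50%, so Farida still does not control Nordquist.
After the transaction, neither Farida nor any entity Farida controls holds a voting interest in Meridian, so Farida still does not control it.
No new person acquires control, so the clause is not triggered.

No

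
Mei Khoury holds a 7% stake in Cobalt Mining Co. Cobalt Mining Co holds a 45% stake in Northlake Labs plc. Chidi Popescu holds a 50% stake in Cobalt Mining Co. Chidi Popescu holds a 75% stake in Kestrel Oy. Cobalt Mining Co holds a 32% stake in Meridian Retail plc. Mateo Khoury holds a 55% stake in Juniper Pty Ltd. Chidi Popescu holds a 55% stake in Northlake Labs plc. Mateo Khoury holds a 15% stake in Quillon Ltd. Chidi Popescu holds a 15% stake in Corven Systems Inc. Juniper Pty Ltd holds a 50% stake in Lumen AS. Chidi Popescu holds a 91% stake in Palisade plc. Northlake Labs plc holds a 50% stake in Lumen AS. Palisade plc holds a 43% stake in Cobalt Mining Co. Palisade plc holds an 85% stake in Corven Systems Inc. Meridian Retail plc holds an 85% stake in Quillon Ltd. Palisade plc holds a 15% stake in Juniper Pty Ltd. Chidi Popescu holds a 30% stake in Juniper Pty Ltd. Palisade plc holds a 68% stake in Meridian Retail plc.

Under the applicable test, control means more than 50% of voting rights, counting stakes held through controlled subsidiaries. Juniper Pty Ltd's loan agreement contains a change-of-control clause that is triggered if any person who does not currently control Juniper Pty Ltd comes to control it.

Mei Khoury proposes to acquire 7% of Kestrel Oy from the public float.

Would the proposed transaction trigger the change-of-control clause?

The purchase changes only Mei's holdings, so Mei is the only person who could newly come to control Juniper.
Mei's largest direct stake is 7% in Cobalt, which does not meet the threshold, so Mei controls no company.
Neither Mei nor any entity Mei controls holds any voting interest in Juniper.
So before the transaction, Mei does not control Juniper.
After the purchase, Mei holds 7% of Kestrel directly.
Mei's side now holds 7% of Kestrel, not > 50%, so Mei still does not control Kestrel.
After the transaction, neither Mei nor any entity Mei controls holds a voting interest in Juniper, so Mei still does not control it.
No new person acquires control, so the clause is not triggered.

No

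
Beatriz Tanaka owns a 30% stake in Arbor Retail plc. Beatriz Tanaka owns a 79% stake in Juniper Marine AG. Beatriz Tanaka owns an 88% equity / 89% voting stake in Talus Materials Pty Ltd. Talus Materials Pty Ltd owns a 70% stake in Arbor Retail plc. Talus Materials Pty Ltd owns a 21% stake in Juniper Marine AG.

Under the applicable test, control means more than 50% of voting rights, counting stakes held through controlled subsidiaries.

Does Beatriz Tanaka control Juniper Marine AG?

Yes

Beatriz holds 89% of Talus, so Beatriz controls Talus.
Beatriz and Talus together hold 79% + 21% = 100% of Juniper, so Beatriz controls Juniper.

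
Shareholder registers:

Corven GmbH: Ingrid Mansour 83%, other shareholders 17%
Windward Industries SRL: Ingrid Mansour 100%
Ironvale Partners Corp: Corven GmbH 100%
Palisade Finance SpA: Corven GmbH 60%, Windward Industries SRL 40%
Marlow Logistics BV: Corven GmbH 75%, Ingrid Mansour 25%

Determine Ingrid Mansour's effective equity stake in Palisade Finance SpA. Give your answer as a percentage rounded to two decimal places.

Ingrid reaches Palisade along 2 paths.
Via Corven: 83% × 60% = 49.8%.
Via Windward: 100% × 40% = 40%.
Total: 49.8% + 40% = 89.8%.
Rounded: 89.80%.

89.80%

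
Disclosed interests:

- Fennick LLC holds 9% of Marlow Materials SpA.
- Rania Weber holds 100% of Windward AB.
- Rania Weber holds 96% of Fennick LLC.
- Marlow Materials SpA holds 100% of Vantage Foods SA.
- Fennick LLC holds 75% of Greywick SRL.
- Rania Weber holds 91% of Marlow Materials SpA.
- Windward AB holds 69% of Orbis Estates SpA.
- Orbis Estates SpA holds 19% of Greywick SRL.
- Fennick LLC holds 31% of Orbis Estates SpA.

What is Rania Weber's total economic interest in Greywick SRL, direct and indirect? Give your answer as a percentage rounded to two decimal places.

90.76%

Rania reaches Greywick along 3 paths.
Via Fennick → Orbis: 96% × 31% × 19% = 5.6544%.
Via Windward → Orbis: 100% × 69% × 19% = 13.11%.
Via Fennick: 96% × 75% = 72%.
Total: 5.6544% + 13.11% + 72% = 90.7644%.
Rounded: 90.76%.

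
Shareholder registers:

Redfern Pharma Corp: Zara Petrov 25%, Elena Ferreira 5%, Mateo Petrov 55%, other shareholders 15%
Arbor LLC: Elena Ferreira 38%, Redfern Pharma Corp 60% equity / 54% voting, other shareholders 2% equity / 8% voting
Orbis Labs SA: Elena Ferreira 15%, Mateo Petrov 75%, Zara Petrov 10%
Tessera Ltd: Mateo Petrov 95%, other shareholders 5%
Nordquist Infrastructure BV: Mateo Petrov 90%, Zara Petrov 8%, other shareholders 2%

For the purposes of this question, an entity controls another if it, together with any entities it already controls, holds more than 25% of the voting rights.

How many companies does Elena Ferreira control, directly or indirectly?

Elena holds 38% of Arbor, so Elena controls Arbor.
No other company's threshold is met.
Elena controls 1 company.

1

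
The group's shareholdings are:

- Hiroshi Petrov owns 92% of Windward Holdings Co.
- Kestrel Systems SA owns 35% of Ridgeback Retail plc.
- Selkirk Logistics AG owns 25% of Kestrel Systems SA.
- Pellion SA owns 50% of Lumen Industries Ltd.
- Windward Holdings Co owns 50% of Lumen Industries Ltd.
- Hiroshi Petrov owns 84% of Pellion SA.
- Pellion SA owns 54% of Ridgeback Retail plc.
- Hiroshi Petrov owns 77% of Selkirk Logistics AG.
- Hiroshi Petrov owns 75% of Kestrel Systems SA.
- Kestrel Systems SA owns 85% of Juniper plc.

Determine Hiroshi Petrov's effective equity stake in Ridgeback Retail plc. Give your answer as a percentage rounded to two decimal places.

78.35%

Hiroshi reaches Ridgeback along 3 paths.
Via Pellion: 84% × 54% = 45.36%.
Via Kestrel: 75% × 35% = 26.25%.
Via Selkirk → Kestrel: 77% × 25% × 35% = 6.7375%.
Total: 45.36% + 26.25% + 6.7375% = 78.3475%.
Rounded: 78.35%.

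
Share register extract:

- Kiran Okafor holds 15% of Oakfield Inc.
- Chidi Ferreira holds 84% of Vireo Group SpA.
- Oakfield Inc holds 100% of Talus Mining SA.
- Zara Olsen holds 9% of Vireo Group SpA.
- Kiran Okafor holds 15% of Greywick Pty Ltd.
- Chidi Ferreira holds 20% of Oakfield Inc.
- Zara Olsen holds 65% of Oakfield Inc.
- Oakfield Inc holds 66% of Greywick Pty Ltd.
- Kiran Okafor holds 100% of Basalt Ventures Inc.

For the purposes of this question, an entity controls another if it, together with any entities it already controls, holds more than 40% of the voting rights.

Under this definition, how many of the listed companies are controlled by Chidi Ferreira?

Chidi holds 84% of Vireo, so Chidi controls Vireo.
No other company's threshold is met.
Chidi controls 1 company.

1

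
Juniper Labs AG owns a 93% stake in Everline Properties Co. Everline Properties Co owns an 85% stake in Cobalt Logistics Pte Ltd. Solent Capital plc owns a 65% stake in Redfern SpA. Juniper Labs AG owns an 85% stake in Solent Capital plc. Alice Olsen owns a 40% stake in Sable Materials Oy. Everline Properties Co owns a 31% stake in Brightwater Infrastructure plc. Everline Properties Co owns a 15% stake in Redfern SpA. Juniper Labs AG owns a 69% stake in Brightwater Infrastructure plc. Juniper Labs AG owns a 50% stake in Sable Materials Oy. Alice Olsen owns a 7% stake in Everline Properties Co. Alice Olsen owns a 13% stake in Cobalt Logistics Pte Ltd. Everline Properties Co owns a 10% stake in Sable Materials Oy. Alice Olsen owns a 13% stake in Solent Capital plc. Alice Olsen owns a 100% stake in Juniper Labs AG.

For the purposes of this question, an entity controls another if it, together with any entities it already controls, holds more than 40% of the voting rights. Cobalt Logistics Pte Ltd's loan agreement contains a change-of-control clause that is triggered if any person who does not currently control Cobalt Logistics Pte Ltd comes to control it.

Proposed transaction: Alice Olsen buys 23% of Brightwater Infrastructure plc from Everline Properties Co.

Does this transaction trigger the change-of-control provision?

No

The purchase adds only to Alice's holdings (Everline's stake shrinks), so Alice is the only person who could newly come to control Cobalt.
Alice holds 100% of Juniper, so Alice controls Juniper.
Alice and Juniper together hold 7% + 93% = 100% of Everline, so Alice controls Everline.
Alice and Everline together hold 13% + 85% = 98% of Cobalt, so Alice controls Cobalt.
So Alice already controls Cobalt before the transaction.
After the purchase, Alice holds 23% of Brightwater directly, and Everline's stake falls to 8%.
Alice controlled Cobalt already, so this is not a new person acquiring control; every other person's position is unchanged or reduced.
No new person acquires control, so the clause is not triggered.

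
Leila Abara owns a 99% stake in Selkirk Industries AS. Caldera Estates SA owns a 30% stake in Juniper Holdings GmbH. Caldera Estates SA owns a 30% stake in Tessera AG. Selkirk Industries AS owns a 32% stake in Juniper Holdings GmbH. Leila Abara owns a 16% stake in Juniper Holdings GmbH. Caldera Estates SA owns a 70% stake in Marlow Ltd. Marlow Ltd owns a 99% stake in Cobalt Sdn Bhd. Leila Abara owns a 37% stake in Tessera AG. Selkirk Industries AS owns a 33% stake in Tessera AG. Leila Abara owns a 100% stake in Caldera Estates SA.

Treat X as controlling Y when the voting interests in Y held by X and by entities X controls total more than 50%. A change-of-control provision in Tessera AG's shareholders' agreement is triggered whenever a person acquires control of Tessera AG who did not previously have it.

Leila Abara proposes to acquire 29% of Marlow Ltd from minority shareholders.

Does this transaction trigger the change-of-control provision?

No

The purchase changes only Leila's holdings, so Leila is the only person who could newly come to control Tessera.
Leila holds 100% of Caldera, so Leila controls Caldera.
Leila holds 99% of Selkirk, so Leila controls Selkirk.
Leila and Selkirk and Caldera together hold 37% + 33% + 30% = 100% of Tessera, so Leila controls Tessera.
So Leila already controls Tessera before the transaction.
After the purchase, Leila holds 29% of Marlow directly.
Leila controlled Tessera already, so this is not a new person acquiring control; every other person's position is unchanged or reduced.
No new person acquires control, so the clause is not triggered.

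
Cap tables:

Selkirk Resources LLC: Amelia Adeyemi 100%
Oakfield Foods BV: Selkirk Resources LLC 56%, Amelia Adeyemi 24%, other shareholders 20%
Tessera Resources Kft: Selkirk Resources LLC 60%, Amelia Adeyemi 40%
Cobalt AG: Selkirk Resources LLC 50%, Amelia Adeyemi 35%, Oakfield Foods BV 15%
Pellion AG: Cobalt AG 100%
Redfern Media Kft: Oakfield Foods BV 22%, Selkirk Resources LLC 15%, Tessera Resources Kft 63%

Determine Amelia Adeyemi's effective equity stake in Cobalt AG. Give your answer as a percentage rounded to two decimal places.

97.00%

Amelia reaches Cobalt along 4 paths.
Via Selkirk: 100% × 50% = 50%.
Direct stake: 35% = 35%.
Via Selkirk → Oakfield: 100% × 56% × 15% = 8.4%.
Via Oakfield: 24% × 15% = 3.6%.
Total: 50% + 35% + 8.4% + 3.6% = 97%.
Rounded: 97.00%.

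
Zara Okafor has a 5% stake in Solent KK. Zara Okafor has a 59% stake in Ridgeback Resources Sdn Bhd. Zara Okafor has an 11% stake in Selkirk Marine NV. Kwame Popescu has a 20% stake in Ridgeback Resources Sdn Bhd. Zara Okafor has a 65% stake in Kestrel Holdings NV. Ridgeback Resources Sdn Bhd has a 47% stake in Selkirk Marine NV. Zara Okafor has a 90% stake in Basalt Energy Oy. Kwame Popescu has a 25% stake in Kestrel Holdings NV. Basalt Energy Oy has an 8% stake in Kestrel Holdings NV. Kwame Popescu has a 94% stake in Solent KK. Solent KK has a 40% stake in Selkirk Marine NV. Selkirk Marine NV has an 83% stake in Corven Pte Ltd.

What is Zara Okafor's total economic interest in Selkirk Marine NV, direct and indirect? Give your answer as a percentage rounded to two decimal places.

40.73%

Zara reaches Selkirk along 3 paths.
Direct stake: 11% = 11%.
Via Solent: 5% × 40% = 2%.
Via Ridgeback: 59% × 47% = 27.73%.
Total: 11% + 2% + 27.73% = 40.73%.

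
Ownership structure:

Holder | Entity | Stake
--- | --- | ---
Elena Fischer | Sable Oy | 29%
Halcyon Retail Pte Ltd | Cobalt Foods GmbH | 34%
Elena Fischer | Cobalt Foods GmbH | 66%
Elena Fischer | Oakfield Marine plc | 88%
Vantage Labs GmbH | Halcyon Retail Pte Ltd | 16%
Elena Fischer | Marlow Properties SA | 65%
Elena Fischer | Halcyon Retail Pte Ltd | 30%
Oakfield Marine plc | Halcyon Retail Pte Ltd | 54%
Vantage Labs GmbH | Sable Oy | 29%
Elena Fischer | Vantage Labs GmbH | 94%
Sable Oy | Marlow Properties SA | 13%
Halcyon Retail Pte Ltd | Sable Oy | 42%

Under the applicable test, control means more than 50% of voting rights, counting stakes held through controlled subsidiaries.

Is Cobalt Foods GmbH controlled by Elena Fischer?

Elena holds 94% of Vantage, so Elena controls Vantage.
Elena holds 88% of Oakfield, so Elena controls Oakfield.
Oakfield and Vantage and Elena together hold 54% + 16% + 30% = 100% of Halcyon, so Elena controls Halcyon.
Halcyon and Elena together hold 34% + 66% = 100% of Cobalt, so Elena controls Cobalt.

Yes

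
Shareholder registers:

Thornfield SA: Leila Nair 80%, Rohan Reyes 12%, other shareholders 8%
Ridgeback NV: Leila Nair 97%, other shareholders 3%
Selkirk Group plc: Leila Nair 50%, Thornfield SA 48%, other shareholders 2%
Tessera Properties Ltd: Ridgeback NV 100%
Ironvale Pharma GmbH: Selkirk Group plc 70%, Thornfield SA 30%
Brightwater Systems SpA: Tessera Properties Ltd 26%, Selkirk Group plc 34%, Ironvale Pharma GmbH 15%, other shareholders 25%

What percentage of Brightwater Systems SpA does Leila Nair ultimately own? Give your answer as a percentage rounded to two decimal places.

68.16%

Leila reaches Brightwater along 6 paths.
Via Ridgeback → Tessera: 97% × 100% × 26% = 25.22%.
Via Selkirk: 50% × 34% = 17%.
Via Thornfield → Selkirk: 80% × 48% × 34% = 13.056%.
Via Selkirk → Ironvale: 50% × 70% × 15% = 5.25%.
Via Thornfield → Selkirk → Ironvale: 80% × 48% × 70% × 15% = 4.032%.
Via Thornfield → Ironvale: 80% × 30% × 15% = 3.6%.
Total: 25.22% + 17% + 13.056% + 5.25% + 4.032% + 3.6% = 68.158%.
Rounded: 68.16%.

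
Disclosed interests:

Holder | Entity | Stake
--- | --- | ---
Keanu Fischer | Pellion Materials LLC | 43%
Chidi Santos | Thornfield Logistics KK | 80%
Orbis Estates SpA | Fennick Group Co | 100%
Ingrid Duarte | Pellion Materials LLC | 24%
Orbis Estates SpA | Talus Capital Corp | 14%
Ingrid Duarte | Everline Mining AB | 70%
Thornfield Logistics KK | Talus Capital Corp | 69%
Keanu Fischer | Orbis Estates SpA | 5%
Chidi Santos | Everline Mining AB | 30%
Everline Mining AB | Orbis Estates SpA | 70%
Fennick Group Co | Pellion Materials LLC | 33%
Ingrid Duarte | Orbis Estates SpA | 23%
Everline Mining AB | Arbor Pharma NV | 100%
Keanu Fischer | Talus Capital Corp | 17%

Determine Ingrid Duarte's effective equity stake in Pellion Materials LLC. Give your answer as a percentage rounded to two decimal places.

47.76%

Ingrid reaches Pellion along 3 paths.
Direct stake: 24% = 24%.
Via Everline → Orbis → Fennick: 70% × 70% × 100% × 33% = 16.17%.
Via Orbis → Fennick: 23% × 100% × 33% = 7.59%.
Total: 24% + 16.17% + 7.59% = 47.76%.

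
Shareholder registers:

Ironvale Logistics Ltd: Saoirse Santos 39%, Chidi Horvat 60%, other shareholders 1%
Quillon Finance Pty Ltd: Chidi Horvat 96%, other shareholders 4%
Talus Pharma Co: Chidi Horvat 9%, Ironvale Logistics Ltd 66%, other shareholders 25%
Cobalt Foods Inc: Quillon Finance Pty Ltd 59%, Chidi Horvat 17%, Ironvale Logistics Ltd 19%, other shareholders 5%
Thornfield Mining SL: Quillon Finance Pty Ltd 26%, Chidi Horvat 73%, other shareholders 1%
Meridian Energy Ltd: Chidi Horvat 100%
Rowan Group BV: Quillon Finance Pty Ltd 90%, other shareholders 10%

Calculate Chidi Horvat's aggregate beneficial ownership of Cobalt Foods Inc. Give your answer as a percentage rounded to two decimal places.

Chidi reaches Cobalt along 3 paths.
Via Quillon: 96% × 59% = 56.64%.
Direct stake: 17% = 17%.
Via Ironvale: 60% × 19% = 11.4%.
Total: 56.64% + 17% + 11.4% = 85.04%.

85.04%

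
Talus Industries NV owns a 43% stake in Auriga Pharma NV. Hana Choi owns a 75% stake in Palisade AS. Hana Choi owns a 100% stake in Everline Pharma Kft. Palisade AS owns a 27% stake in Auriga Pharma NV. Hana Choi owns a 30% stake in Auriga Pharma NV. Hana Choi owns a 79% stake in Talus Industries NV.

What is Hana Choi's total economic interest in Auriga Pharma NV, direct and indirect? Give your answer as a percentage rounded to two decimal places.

Hana reaches Auriga along 3 paths.
Via Talus: 79% × 43% = 33.97%.
Direct stake: 30% = 30%.
Via Palisade: 75% × 27% = 20.25%.
Total: 33.97% + 30% + 20.25% = 84.22%.

84.22%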